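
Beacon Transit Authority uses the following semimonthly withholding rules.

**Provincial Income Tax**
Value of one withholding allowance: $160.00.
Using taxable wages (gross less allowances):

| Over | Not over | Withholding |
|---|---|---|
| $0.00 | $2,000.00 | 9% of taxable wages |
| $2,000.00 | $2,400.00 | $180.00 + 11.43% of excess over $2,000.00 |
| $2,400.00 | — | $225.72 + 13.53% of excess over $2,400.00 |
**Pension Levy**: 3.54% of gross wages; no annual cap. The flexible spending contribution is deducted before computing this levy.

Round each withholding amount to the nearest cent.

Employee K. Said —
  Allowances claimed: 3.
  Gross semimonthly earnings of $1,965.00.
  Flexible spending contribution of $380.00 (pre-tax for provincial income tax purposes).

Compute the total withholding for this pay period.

Provincial Income Tax: taxable = $1,965.00 − $380.00 − 3×$160.00 = $1,105.00
  9% × $1,105.00 = $99.45
Pension Levy: 3.54% × $1,585.00 = $56.11
Total: $99.45 + $56.11 = $155.56

$155.56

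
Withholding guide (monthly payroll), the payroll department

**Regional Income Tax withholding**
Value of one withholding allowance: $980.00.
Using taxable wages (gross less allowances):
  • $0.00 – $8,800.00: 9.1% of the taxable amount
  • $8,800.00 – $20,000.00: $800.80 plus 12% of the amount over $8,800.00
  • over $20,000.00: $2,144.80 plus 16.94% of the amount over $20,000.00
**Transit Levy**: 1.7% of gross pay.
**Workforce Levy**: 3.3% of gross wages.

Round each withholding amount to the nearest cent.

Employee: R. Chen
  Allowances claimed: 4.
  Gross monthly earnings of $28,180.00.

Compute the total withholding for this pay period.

Regional Income Tax: taxable = $28,180.00 − 4×$980.00 = $24,260.00
  $2,144.80 + 16.94% × ($24,260.00 − $20,000.00) = $2,144.80 + 16.94% × $4,260.00 = $2,866.44
Transit Levy: 1.7% × $28,180.00 = $479.06
Workforce Levy: 3.3% × $28,180.00 = $929.94
Total: $2,866.44 + $479.06 + $929.94 = $4,275.44

$4,275.44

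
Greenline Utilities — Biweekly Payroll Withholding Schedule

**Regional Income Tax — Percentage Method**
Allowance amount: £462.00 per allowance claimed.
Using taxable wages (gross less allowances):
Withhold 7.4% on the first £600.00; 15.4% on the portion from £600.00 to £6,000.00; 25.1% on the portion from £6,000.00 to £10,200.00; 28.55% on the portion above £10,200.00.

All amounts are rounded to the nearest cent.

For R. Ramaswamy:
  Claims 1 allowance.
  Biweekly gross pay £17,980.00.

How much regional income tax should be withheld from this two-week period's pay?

£4,019.49

Regional Income Tax: taxable = £17,980.00 − 1×£462.00 = £17,518.00
  £1,930.20 + 28.55% × (£17,518.00 − £10,200.00) = £1,930.20 + 28.55% × £7,318.00 = £4,019.49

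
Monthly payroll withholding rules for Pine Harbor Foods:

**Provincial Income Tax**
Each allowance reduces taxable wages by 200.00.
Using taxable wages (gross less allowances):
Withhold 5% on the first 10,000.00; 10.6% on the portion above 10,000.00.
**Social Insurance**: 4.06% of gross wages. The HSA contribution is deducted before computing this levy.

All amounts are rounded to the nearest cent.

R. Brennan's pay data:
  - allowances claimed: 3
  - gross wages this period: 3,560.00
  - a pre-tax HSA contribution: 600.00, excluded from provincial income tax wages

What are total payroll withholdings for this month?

238.18

Provincial Income Tax: taxable = 3,560.00 − 600.00 − 3×200.00 = 2,360.00
  5% × 2,360.00 = 118.00
Social Insurance: 4.06% × 2,960.00 = 120.18
Total: 118.00 + 120.18 = 238.18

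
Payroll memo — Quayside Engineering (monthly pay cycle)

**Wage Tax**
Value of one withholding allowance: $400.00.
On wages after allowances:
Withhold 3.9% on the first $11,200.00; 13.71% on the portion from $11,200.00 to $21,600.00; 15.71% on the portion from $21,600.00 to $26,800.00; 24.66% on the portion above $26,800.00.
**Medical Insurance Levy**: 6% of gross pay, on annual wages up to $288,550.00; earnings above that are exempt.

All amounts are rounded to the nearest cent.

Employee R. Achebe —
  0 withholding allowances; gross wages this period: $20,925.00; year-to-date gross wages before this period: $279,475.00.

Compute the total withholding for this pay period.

$2,314.60

Wage Tax: taxable = $20,925.00
  $436.80 + 13.71% × ($20,925.00 − $11,200.00) = $436.80 + 13.71% × $9,725.00 = $1,770.10
Medical Insurance Levy: cap $288,550.00 − YTD $279,475.00 = $9,075.00 subject; 6% × $9,075.00 = $544.50
Total: $1,770.10 + $544.50 = $2,314.60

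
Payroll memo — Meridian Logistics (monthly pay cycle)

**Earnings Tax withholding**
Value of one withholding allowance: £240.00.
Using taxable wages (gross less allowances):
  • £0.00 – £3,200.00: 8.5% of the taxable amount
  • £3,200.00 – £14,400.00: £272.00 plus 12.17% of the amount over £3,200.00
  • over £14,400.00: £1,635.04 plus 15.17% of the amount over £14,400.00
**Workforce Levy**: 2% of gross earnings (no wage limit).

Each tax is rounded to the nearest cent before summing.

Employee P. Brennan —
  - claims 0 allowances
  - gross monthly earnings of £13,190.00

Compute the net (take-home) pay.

£11,438.42

Earnings Tax: taxable = £13,190.00
  £272.00 + 12.17% × (£13,190.00 − £3,200.00) = £272.00 + 12.17% × £9,990.00 = £1,487.78
Workforce Levy: 2% × £13,190.00 = £263.80
Total withheld: £1,487.78 + £263.80 = £1,751.58
Net pay: £13,190.00 − £1,751.58 = £11,438.42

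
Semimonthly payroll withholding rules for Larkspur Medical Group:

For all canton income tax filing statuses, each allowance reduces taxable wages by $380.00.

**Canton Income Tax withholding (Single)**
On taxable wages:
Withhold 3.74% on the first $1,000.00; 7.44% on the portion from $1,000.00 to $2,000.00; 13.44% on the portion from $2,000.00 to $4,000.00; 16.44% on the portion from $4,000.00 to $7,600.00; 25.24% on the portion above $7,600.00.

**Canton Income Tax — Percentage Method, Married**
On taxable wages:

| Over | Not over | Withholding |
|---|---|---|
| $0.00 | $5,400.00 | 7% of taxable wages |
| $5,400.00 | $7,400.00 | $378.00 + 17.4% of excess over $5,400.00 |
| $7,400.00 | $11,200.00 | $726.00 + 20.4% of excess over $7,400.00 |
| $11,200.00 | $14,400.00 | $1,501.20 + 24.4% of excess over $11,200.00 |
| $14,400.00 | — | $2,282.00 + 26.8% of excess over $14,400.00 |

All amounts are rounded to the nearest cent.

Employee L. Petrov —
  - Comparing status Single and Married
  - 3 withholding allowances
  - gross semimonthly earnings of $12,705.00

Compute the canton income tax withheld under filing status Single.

Canton Income Tax (Single): taxable = $12,705.00 − 3×$380.00 = $11,565.00
  $972.44 + 25.24% × ($11,565.00 − $7,600.00) = $972.44 + 25.24% × $3,965.00 = $1,973.21

$1,973.21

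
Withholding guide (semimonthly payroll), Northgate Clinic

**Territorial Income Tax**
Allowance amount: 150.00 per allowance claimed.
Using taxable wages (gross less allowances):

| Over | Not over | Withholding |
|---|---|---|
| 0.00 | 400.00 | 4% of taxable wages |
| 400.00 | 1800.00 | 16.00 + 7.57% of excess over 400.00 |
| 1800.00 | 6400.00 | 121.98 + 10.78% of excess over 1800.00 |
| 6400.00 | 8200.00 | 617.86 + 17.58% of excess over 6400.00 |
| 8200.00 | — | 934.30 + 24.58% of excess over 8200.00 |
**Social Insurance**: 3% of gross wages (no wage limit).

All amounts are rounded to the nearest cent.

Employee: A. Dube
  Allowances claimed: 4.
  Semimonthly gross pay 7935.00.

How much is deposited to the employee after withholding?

6914.72

Territorial Income Tax: taxable = 7935.00 − 4×150.00 = 7335.00
  617.86 + 17.58% × (7335.00 − 6400.00) = 617.86 + 17.58% × 935.00 = 782.23
Social Insurance: 3% × 7935.00 = 238.05
Total withheld: 782.23 + 238.05 = 1020.28
Net pay: 7935.00 − 1020.28 = 6914.72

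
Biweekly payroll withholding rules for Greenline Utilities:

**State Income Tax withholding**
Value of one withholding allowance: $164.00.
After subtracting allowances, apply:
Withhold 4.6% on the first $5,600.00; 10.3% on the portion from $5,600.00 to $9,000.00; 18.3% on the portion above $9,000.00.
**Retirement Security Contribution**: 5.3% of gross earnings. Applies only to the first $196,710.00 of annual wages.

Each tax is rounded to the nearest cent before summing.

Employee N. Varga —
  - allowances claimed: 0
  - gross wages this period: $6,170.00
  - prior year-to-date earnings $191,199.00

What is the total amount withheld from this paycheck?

$608.39

State Income Tax: taxable = $6,170.00
  $257.60 + 10.3% × ($6,170.00 − $5,600.00) = $257.60 + 10.3% × $570.00 = $316.31
Retirement Security Contribution: cap $196,710.00 − YTD $191,199.00 = $5,511.00 subject; 5.3% × $5,511.00 = $292.08
Total: $316.31 + $292.08 = $608.39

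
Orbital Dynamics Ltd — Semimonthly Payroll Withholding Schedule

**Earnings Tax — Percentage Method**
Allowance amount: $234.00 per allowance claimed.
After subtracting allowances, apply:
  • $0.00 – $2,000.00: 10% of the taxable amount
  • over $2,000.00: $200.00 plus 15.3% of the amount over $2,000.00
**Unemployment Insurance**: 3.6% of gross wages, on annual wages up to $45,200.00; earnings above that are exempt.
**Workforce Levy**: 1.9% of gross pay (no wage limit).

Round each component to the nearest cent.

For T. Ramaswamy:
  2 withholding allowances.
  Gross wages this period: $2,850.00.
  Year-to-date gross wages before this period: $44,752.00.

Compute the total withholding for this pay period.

Earnings Tax: taxable = $2,850.00 − 2×$234.00 = $2,382.00
  $200.00 + 15.3% × ($2,382.00 − $2,000.00) = $200.00 + 15.3% × $382.00 = $258.45
Unemployment Insurance: cap $45,200.00 − YTD $44,752.00 = $448.00 subject; 3.6% × $448.00 = $16.13
Workforce Levy: 1.9% × $2,850.00 = $54.15
Total: $258.45 + $16.13 + $54.15 = $328.73

$328.73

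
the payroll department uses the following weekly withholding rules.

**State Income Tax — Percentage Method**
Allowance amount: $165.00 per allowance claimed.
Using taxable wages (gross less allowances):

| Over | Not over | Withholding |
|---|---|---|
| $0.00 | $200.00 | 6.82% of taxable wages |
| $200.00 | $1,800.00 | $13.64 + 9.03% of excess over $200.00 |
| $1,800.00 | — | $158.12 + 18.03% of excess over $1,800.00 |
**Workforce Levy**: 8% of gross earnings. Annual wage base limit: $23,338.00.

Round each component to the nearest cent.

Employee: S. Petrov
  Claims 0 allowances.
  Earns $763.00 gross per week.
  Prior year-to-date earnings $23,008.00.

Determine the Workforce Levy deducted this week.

$26.40

Workforce Levy: cap $23,338.00 − YTD $23,008.00 = $330.00 subject; 8% × $330.00 = $26.40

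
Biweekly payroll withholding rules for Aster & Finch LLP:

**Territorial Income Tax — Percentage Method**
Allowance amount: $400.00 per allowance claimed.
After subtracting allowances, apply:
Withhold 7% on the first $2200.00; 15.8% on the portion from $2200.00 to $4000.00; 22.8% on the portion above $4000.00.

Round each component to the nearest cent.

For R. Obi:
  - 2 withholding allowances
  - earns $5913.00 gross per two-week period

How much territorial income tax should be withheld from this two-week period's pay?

Territorial Income Tax: taxable = $5913.00 − 2×$400.00 = $5113.00
  $438.40 + 22.8% × ($5113.00 − $4000.00) = $438.40 + 22.8% × $1113.00 = $692.16

$692.16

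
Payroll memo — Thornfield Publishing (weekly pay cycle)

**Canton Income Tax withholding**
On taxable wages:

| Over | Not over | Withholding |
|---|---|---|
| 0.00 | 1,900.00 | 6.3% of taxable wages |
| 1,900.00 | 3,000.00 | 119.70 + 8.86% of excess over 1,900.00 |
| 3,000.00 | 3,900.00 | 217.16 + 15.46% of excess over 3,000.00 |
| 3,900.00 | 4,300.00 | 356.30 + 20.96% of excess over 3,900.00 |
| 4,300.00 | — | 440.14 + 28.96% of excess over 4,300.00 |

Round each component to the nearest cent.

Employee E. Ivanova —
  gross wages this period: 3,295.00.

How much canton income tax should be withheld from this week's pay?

262.77

Canton Income Tax: taxable = 3,295.00
  217.16 + 15.46% × (3,295.00 − 3,000.00) = 217.16 + 15.46% × 295.00 = 262.77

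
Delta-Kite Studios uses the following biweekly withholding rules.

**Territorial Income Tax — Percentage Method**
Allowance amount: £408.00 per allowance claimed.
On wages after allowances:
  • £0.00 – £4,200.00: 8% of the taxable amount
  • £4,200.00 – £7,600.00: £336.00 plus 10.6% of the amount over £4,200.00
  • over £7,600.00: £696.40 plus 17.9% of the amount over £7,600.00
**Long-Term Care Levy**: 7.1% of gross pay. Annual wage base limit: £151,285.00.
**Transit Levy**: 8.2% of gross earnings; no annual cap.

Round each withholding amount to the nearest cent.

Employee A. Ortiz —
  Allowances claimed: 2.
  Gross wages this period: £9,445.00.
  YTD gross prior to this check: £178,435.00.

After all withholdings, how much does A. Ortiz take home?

Territorial Income Tax: taxable = £9,445.00 − 2×£408.00 = £8,629.00
  £696.40 + 17.9% × (£8,629.00 − £7,600.00) = £696.40 + 17.9% × £1,029.00 = £880.59
Long-Term Care Levy: YTD £178,435.00 ≥ cap £151,285.00 → £0.00
Transit Levy: 8.2% × £9,445.00 = £774.49
Total withheld: £880.59 + £0.00 + £774.49 = £1,655.08
Net pay: £9,445.00 − £1,655.08 = £7,789.92

£7,789.92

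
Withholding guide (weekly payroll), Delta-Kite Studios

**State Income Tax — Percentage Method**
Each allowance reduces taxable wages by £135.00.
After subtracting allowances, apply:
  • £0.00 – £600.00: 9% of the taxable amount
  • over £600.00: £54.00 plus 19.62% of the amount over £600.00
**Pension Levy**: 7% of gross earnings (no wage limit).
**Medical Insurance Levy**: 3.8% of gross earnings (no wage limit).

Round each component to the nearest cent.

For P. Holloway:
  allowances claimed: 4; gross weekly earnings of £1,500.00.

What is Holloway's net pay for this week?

State Income Tax: taxable = £1,500.00 − 4×£135.00 = £960.00
  £54.00 + 19.62% × (£960.00 − £600.00) = £54.00 + 19.62% × £360.00 = £124.63
Pension Levy: 7% × £1,500.00 = £105.00
Medical Insurance Levy: 3.8% × £1,500.00 = £57.00
Total withheld: £124.63 + £105.00 + £57.00 = £286.63
Net pay: £1,500.00 − £286.63 = £1,213.37

£1,213.37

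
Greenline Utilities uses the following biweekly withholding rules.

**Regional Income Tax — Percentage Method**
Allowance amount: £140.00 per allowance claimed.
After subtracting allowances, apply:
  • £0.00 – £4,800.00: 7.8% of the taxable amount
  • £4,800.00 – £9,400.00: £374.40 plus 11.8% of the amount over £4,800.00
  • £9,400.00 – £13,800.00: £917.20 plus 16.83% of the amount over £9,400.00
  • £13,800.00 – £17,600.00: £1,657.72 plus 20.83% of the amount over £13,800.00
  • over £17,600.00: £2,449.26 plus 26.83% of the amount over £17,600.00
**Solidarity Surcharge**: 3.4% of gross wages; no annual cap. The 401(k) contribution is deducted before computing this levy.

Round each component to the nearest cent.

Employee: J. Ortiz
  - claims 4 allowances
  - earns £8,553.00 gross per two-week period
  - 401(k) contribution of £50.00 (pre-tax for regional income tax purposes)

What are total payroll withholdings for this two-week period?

£1,034.37

Regional Income Tax: taxable = £8,553.00 − £50.00 − 4×£140.00 = £7,943.00
  £374.40 + 11.8% × (£7,943.00 − £4,800.00) = £374.40 + 11.8% × £3,143.00 = £745.27
Solidarity Surcharge: 3.4% × £8,503.00 = £289.10
Total: £745.27 + £289.10 = £1,034.37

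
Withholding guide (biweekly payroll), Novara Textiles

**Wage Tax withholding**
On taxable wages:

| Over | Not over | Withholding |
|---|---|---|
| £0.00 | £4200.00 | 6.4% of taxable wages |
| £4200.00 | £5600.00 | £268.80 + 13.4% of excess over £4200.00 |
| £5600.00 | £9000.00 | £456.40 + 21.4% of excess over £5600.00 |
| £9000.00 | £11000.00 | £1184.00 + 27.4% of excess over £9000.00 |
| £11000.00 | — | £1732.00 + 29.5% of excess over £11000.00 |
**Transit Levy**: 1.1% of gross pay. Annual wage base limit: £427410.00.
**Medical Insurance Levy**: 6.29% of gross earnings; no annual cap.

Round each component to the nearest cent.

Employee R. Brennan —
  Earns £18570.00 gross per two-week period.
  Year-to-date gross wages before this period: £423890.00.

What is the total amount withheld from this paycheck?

Wage Tax: taxable = £18570.00
  £1732.00 + 29.5% × (£18570.00 − £11000.00) = £1732.00 + 29.5% × £7570.00 = £3965.15
Transit Levy: cap £427410.00 − YTD £423890.00 = £3520.00 subject; 1.1% × £3520.00 = £38.72
Medical Insurance Levy: 6.29% × £18570.00 = £1168.05
Total: £3965.15 + £38.72 + £1168.05 = £5171.92

£5171.92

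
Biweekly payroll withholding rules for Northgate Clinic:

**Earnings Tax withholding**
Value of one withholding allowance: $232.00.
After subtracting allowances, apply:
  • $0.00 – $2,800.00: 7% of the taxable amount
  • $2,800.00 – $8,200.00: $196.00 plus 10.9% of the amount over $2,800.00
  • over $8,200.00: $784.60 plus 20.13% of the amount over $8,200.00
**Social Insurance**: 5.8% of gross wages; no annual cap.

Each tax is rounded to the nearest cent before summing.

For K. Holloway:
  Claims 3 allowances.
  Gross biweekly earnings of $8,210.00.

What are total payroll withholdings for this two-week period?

$1,186.01

Earnings Tax: taxable = $8,210.00 − 3×$232.00 = $7,514.00
  $196.00 + 10.9% × ($7,514.00 − $2,800.00) = $196.00 + 10.9% × $4,714.00 = $709.83
Social Insurance: 5.8% × $8,210.00 = $476.18
Total: $709.83 + $476.18 = $1,186.01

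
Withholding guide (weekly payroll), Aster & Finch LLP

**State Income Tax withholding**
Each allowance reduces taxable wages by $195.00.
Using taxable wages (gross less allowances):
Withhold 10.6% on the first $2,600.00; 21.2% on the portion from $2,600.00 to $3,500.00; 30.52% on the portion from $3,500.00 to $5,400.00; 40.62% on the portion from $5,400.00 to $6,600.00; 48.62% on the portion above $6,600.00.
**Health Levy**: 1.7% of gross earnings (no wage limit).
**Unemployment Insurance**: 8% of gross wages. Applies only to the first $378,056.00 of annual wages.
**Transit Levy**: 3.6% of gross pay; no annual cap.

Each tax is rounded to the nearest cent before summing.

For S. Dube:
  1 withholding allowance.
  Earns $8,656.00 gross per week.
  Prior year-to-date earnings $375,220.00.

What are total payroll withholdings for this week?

State Income Tax: taxable = $8,656.00 − 1×$195.00 = $8,461.00
  $1,533.72 + 48.62% × ($8,461.00 − $6,600.00) = $1,533.72 + 48.62% × $1,861.00 = $2,438.54
Health Levy: 1.7% × $8,656.00 = $147.15
Unemployment Insurance: cap $378,056.00 − YTD $375,220.00 = $2,836.00 subject; 8% × $2,836.00 = $226.88
Transit Levy: 3.6% × $8,656.00 = $311.62
Total: $2,438.54 + $147.15 + $226.88 + $311.62 = $3,124.19

$3,124.19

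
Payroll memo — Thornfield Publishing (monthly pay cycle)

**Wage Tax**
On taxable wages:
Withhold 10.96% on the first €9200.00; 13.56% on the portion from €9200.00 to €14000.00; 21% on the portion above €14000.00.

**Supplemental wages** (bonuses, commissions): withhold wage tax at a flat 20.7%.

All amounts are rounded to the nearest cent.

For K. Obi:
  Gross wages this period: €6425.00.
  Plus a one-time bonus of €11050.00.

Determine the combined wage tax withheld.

Wage Tax: taxable = €6425.00
  10.96% × €6425.00 = €704.18
Supplemental (20.7% flat on bonus): 20.7% × €11050.00 = €2287.35
Total wage tax: €704.18 + €2287.35 = €2991.53

€2991.53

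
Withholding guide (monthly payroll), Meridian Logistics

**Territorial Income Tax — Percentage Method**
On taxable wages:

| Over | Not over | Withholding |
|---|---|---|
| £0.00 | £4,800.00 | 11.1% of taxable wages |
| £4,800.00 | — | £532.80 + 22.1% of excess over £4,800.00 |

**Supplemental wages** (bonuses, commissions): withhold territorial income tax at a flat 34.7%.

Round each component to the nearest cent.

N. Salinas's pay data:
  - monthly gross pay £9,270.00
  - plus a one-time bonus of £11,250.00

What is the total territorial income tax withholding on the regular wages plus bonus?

Territorial Income Tax: taxable = £9,270.00
  £532.80 + 22.1% × (£9,270.00 − £4,800.00) = £532.80 + 22.1% × £4,470.00 = £1,520.67
Supplemental (34.7% flat on bonus): 34.7% × £11,250.00 = £3,903.75
Total territorial income tax: £1,520.67 + £3,903.75 = £5,424.42

£5,424.42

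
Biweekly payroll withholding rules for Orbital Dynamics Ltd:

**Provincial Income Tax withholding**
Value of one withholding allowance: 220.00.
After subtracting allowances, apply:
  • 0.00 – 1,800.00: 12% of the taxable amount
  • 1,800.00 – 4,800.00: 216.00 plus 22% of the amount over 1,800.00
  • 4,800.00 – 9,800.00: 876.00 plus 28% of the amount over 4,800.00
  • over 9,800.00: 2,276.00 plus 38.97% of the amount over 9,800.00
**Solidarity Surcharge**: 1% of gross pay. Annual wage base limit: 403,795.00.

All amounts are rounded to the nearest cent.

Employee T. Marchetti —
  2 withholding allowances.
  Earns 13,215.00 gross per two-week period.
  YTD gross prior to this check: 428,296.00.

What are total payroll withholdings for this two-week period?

Provincial Income Tax: taxable = 13,215.00 − 2×220.00 = 12,775.00
  2,276.00 + 38.97% × (12,775.00 − 9,800.00) = 2,276.00 + 38.97% × 2,975.00 = 3,435.36
Solidarity Surcharge: YTD 428,296.00 ≥ cap 403,795.00 → 0.00
Total: 3,435.36 + 0.00 = 3,435.36

3,435.36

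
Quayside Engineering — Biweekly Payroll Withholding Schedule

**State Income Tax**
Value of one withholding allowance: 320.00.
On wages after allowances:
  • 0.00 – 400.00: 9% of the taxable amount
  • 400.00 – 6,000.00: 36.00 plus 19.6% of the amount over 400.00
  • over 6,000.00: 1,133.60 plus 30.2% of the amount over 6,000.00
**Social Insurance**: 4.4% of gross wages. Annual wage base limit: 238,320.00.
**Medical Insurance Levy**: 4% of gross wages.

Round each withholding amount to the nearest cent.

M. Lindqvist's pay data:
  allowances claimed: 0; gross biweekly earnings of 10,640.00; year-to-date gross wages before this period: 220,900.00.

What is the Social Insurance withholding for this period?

Social Insurance: 4.4% × 10,640.00 = 468.16

468.16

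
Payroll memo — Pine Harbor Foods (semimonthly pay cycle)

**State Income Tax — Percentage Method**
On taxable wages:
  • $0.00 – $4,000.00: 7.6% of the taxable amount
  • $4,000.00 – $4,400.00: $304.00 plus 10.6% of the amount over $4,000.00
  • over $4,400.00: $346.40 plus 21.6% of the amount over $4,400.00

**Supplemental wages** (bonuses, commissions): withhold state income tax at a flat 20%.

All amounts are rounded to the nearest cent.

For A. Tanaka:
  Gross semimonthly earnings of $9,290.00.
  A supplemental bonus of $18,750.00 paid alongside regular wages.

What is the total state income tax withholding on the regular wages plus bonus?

State Income Tax: taxable = $9,290.00
  $346.40 + 21.6% × ($9,290.00 − $4,400.00) = $346.40 + 21.6% × $4,890.00 = $1,402.64
Supplemental (20% flat on bonus): 20% × $18,750.00 = $3,750.00
Total state income tax: $1,402.64 + $3,750.00 = $5,152.64

$5,152.64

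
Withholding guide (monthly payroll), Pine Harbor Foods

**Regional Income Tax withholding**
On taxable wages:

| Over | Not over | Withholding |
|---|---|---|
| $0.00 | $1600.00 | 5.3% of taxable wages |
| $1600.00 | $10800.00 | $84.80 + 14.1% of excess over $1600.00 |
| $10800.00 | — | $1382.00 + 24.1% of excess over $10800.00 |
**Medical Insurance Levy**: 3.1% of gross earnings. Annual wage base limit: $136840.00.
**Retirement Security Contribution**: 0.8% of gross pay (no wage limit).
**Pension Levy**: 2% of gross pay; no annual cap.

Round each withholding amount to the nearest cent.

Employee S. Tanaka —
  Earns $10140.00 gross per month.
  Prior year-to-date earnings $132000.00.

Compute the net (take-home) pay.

$8417.10

Regional Income Tax: taxable = $10140.00
  $84.80 + 14.1% × ($10140.00 − $1600.00) = $84.80 + 14.1% × $8540.00 = $1288.94
Medical Insurance Levy: cap $136840.00 − YTD $132000.00 = $4840.00 subject; 3.1% × $4840.00 = $150.04
Retirement Security Contribution: 0.8% × $10140.00 = $81.12
Pension Levy: 2% × $10140.00 = $202.80
Total withheld: $1288.94 + $150.04 + $81.12 + $202.80 = $1722.90
Net pay: $10140.00 − $1722.90 = $8417.10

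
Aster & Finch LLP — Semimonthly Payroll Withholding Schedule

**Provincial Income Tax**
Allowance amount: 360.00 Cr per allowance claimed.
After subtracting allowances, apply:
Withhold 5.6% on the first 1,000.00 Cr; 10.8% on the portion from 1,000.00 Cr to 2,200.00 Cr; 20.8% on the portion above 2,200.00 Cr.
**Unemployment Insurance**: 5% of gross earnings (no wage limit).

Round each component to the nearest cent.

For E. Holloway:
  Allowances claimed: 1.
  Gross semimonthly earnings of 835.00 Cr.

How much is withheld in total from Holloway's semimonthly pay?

68.35 Cr

Provincial Income Tax: taxable = 835.00 Cr − 1×360.00 Cr = 475.00 Cr
  5.6% × 475.00 Cr = 26.60 Cr
Unemployment Insurance: 5% × 835.00 Cr = 41.75 Cr
Total: 26.60 Cr + 41.75 Cr = 68.35 Cr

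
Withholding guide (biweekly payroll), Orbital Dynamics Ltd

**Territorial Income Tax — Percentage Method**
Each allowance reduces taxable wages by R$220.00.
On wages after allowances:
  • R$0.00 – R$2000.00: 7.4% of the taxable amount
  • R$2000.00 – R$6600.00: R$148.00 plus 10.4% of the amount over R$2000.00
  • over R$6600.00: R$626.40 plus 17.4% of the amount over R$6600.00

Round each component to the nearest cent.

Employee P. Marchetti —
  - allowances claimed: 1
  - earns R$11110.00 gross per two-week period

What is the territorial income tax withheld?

Territorial Income Tax: taxable = R$11110.00 − 1×R$220.00 = R$10890.00
  R$626.40 + 17.4% × (R$10890.00 − R$6600.00) = R$626.40 + 17.4% × R$4290.00 = R$1372.86

R$1372.86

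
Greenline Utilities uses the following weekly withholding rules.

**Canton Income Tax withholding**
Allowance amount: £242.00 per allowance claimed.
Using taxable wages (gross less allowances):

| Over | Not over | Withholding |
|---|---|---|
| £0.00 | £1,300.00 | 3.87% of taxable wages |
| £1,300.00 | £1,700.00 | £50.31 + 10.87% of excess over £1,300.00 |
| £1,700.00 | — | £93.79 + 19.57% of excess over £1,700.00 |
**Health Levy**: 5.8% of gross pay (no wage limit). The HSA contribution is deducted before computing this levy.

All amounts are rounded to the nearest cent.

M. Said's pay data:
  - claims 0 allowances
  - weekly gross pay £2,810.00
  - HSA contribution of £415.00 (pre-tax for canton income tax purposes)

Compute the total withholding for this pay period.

Canton Income Tax: taxable = £2,810.00 − £415.00 = £2,395.00
  £93.79 + 19.57% × (£2,395.00 − £1,700.00) = £93.79 + 19.57% × £695.00 = £229.80
Health Levy: 5.8% × £2,395.00 = £138.91
Total: £229.80 + £138.91 = £368.71

£368.71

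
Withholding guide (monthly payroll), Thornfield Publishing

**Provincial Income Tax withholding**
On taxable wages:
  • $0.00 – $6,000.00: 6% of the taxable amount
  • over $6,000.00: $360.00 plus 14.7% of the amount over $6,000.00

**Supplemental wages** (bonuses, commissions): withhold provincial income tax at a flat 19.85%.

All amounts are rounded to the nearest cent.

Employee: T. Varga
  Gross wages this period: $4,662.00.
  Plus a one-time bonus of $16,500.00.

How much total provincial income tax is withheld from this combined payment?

Provincial Income Tax: taxable = $4,662.00
  6% × $4,662.00 = $279.72
Supplemental (19.85% flat on bonus): 19.85% × $16,500.00 = $3,275.25
Total provincial income tax: $279.72 + $3,275.25 = $3,554.97

$3,554.97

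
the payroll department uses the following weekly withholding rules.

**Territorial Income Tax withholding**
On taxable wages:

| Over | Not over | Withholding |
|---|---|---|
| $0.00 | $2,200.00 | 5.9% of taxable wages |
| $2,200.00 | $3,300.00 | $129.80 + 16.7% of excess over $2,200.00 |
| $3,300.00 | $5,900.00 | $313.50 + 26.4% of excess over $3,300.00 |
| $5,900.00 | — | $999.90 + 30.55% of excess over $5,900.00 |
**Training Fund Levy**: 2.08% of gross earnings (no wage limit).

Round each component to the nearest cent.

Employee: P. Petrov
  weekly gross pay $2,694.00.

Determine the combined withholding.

Territorial Income Tax: taxable = $2,694.00
  $129.80 + 16.7% × ($2,694.00 − $2,200.00) = $129.80 + 16.7% × $494.00 = $212.30
Training Fund Levy: 2.08% × $2,694.00 = $56.04
Total: $212.30 + $56.04 = $268.34

$268.34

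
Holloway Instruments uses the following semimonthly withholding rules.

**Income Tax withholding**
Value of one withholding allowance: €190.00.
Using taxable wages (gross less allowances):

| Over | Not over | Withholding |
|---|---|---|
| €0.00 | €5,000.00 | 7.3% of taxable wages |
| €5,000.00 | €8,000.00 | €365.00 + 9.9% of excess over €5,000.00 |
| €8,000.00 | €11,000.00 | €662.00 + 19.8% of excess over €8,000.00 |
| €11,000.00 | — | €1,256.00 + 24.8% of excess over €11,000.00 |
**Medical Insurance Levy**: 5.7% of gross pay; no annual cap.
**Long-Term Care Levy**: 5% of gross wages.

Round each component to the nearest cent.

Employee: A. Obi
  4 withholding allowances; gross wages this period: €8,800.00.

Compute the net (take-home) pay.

€7,188.48

Income Tax: taxable = €8,800.00 − 4×€190.00 = €8,040.00
  €662.00 + 19.8% × (€8,040.00 − €8,000.00) = €662.00 + 19.8% × €40.00 = €669.92
Medical Insurance Levy: 5.7% × €8,800.00 = €501.60
Long-Term Care Levy: 5% × €8,800.00 = €440.00
Total withheld: €669.92 + €501.60 + €440.00 = €1,611.52
Net pay: €8,800.00 − €1,611.52 = €7,188.48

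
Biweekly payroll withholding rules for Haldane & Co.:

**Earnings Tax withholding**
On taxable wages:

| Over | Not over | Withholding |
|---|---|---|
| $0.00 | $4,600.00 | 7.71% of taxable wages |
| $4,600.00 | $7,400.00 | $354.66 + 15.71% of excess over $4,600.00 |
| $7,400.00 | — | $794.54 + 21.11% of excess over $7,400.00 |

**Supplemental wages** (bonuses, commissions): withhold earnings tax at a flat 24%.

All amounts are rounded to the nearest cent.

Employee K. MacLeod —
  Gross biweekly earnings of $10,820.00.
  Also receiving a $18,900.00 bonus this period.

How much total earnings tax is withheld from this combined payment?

Earnings Tax: taxable = $10,820.00
  $794.54 + 21.11% × ($10,820.00 − $7,400.00) = $794.54 + 21.11% × $3,420.00 = $1,516.50
Supplemental (24% flat on bonus): 24% × $18,900.00 = $4,536.00
Total earnings tax: $1,516.50 + $4,536.00 = $6,052.50

$6,052.50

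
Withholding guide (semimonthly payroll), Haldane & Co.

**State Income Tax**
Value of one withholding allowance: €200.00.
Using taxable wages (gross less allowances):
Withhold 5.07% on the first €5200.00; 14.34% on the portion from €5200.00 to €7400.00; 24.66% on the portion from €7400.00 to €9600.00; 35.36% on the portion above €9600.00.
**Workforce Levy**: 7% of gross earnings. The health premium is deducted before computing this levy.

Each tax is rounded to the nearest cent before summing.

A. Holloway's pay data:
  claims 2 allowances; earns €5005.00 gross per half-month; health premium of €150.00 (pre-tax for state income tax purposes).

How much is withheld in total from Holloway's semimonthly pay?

€565.72

State Income Tax: taxable = €5005.00 − €150.00 − 2×€200.00 = €4455.00
  5.07% × €4455.00 = €225.87
Workforce Levy: 7% × €4855.00 = €339.85
Total: €225.87 + €339.85 = €565.72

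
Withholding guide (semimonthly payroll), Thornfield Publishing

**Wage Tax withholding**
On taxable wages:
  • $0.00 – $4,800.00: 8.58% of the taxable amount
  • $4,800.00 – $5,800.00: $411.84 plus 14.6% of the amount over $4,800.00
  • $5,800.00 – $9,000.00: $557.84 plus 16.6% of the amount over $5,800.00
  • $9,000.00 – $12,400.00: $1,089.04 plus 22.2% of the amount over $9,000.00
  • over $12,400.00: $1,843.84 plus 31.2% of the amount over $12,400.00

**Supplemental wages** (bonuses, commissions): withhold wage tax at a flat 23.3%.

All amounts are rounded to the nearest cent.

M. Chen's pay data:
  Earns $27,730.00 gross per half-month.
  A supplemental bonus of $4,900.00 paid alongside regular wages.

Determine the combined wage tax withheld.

$7,768.50

Wage Tax: taxable = $27,730.00
  $1,843.84 + 31.2% × ($27,730.00 − $12,400.00) = $1,843.84 + 31.2% × $15,330.00 = $6,626.80
Supplemental (23.3% flat on bonus): 23.3% × $4,900.00 = $1,141.70
Total wage tax: $6,626.80 + $1,141.70 = $7,768.50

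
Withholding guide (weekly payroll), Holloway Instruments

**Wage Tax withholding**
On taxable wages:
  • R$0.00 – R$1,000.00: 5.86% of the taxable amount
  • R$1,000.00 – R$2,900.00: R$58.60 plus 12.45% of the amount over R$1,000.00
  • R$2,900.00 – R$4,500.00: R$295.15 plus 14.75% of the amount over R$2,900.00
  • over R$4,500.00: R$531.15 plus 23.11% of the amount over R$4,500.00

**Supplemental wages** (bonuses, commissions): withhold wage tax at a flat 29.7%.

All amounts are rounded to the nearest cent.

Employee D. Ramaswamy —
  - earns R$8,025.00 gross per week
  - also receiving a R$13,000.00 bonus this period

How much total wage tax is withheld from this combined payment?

Wage Tax: taxable = R$8,025.00
  R$531.15 + 23.11% × (R$8,025.00 − R$4,500.00) = R$531.15 + 23.11% × R$3,525.00 = R$1,345.78
Supplemental (29.7% flat on bonus): 29.7% × R$13,000.00 = R$3,861.00
Total wage tax: R$1,345.78 + R$3,861.00 = R$5,206.78

R$5,206.78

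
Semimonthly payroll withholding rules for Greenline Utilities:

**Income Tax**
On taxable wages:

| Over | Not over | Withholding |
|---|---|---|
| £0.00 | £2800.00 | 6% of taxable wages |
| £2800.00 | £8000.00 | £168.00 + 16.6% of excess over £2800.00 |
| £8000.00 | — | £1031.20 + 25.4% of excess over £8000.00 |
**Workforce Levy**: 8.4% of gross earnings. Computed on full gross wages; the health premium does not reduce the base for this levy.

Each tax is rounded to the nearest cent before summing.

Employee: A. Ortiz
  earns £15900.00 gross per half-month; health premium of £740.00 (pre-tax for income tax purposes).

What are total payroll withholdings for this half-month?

£4185.44

Income Tax: taxable = £15900.00 − £740.00 = £15160.00
  £1031.20 + 25.4% × (£15160.00 − £8000.00) = £1031.20 + 25.4% × £7160.00 = £2849.84
Workforce Levy: 8.4% × £15900.00 = £1335.60
Total: £2849.84 + £1335.60 = £4185.44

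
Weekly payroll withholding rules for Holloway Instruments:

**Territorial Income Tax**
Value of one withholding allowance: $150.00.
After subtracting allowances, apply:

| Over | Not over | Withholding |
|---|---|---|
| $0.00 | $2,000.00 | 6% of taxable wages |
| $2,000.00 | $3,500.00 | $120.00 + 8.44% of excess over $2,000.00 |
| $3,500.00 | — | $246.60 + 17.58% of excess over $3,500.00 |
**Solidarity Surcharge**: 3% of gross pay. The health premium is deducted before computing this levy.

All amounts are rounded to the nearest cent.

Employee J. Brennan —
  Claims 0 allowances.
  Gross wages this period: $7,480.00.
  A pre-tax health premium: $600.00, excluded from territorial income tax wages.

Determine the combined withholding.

$1,047.20

Territorial Income Tax: taxable = $7,480.00 − $600.00 = $6,880.00
  $246.60 + 17.58% × ($6,880.00 − $3,500.00) = $246.60 + 17.58% × $3,380.00 = $840.80
Solidarity Surcharge: 3% × $6,880.00 = $206.40
Total: $840.80 + $206.40 = $1,047.20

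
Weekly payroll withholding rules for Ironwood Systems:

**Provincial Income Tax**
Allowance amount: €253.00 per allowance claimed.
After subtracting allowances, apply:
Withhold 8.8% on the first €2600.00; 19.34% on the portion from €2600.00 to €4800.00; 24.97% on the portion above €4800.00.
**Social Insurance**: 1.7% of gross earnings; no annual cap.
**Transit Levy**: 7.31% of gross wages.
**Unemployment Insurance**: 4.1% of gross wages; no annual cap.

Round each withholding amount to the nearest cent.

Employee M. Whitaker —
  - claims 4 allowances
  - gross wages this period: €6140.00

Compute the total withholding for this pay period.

Provincial Income Tax: taxable = €6140.00 − 4×€253.00 = €5128.00
  €654.28 + 24.97% × (€5128.00 − €4800.00) = €654.28 + 24.97% × €328.00 = €736.18
Social Insurance: 1.7% × €6140.00 = €104.38
Transit Levy: 7.31% × €6140.00 = €448.83
Unemployment Insurance: 4.1% × €6140.00 = €251.74
Total: €736.18 + €104.38 + €448.83 + €251.74 = €1541.13

€1541.13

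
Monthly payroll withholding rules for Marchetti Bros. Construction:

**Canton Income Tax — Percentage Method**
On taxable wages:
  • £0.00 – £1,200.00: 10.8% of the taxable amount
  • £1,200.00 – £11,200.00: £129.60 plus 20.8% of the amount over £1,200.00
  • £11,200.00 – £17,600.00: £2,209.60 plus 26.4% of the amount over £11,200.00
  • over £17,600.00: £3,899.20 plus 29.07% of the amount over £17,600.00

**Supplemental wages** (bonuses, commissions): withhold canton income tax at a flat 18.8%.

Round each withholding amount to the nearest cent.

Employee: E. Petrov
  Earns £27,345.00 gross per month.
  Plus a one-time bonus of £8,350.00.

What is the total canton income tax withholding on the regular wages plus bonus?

Canton Income Tax: taxable = £27,345.00
  £3,899.20 + 29.07% × (£27,345.00 − £17,600.00) = £3,899.20 + 29.07% × £9,745.00 = £6,732.07
Supplemental (18.8% flat on bonus): 18.8% × £8,350.00 = £1,569.80
Total canton income tax: £6,732.07 + £1,569.80 = £8,301.87

£8,301.87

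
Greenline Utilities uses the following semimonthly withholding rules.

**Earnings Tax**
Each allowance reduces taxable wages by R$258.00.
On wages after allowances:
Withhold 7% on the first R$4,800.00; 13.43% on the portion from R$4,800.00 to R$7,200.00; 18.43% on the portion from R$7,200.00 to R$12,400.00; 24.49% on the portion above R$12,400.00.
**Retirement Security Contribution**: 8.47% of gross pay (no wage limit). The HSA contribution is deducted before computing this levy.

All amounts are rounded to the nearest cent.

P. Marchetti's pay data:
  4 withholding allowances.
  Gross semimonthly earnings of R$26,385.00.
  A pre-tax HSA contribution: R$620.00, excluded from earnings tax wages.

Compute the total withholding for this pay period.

R$6,819.33

Earnings Tax: taxable = R$26,385.00 − R$620.00 − 4×R$258.00 = R$24,733.00
  R$1,616.68 + 24.49% × (R$24,733.00 − R$12,400.00) = R$1,616.68 + 24.49% × R$12,333.00 = R$4,637.03
Retirement Security Contribution: 8.47% × R$25,765.00 = R$2,182.30
Total: R$4,637.03 + R$2,182.30 = R$6,819.33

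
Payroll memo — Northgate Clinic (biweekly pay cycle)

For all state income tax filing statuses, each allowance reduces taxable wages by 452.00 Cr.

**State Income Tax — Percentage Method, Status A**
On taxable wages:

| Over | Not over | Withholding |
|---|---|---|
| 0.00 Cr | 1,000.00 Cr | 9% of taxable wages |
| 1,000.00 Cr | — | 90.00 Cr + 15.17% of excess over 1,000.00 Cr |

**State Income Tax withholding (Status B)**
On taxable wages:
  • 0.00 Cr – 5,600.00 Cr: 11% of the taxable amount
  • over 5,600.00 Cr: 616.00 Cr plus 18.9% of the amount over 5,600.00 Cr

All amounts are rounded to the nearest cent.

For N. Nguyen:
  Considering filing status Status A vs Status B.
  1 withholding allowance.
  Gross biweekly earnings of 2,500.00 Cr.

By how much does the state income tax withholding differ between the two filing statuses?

23.70 Cr

State Income Tax (Status A): taxable = 2,500.00 Cr − 1×452.00 Cr = 2,048.00 Cr
  90.00 Cr + 15.17% × (2,048.00 Cr − 1,000.00 Cr) = 90.00 Cr + 15.17% × 1,048.00 Cr = 248.98 Cr
State Income Tax (Status B): taxable = 2,500.00 Cr − 1×452.00 Cr = 2,048.00 Cr
  11% × 2,048.00 Cr = 225.28 Cr
Difference: |248.98 Cr − 225.28 Cr| = 23.70 Cr (higher under Status A)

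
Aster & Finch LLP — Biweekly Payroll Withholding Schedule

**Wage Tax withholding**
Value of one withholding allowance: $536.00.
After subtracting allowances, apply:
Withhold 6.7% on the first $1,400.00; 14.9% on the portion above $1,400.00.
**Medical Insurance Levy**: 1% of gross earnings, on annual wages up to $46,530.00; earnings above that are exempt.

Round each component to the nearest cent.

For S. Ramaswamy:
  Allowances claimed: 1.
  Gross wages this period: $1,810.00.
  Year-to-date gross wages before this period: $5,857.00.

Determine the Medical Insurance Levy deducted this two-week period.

Medical Insurance Levy: 1% × $1,810.00 = $18.10

$18.10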